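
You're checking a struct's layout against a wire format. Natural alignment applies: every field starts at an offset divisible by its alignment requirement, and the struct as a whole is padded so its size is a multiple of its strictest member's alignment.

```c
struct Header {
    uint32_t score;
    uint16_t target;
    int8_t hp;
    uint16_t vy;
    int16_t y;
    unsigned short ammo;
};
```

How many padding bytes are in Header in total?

3

@0: score [4B, align 4] → 4
@4: target [2B, align 2] → 6
@6: hp [1B, align 1] → 7
+1 pad (align 2)
@8: vy [2B, align 2] → 10
@10: y [2B, align 2] → 12
@12: ammo [2B, align 2] → 14
+2 tail pad (align 4)
size 16, align 4
data bytes 13, size 16 → padding 3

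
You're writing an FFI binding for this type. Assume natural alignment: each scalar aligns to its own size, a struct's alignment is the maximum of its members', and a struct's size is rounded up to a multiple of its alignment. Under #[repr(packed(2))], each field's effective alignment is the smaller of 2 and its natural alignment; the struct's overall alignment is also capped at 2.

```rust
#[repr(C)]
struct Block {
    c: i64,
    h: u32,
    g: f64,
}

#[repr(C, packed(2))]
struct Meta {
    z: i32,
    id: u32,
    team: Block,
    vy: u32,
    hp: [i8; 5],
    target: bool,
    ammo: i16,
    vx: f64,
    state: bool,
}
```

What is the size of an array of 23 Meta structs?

1242

Block: @0: c [8B, align 8] → 8; @8: h [4B, align 4] → 12; +4 pad (align 8); @16: g [8B, align 8] → 24; size 24, align 8
@0: z [4B, align 2] → 4
@4: id [4B, align 2] → 8
@8: team [24B, align 2] → 32
@32: vy [4B, align 2] → 36
@36: hp [5B, align 1] → 41
@41: target [1B, align 1] → 42
@42: ammo [2B, align 2] → 44
@44: vx [8B, align 2] → 52
@52: state [1B, align 1] → 53
+1 tail pad (align 2)
size 54, align 2
array of 23: 23 × 54 = 1242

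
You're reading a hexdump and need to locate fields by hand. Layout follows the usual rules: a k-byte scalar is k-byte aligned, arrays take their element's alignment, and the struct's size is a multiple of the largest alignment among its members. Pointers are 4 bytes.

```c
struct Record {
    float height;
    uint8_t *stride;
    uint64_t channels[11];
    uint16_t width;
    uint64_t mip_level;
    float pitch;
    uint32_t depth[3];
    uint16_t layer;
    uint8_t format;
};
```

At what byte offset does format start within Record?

130

@0: height [4B, align 4] → 4
@4: stride [4B, align 4] → 8
@8: channels [88B, align 8] → 96
@96: width [2B, align 2] → 98
+6 pad (align 8)
@104: mip_level [8B, align 8] → 112
@112: pitch [4B, align 4] → 116
@116: depth [12B, align 4] → 128
@128: layer [2B, align 2] → 130
@130: format [1B, align 1] → 131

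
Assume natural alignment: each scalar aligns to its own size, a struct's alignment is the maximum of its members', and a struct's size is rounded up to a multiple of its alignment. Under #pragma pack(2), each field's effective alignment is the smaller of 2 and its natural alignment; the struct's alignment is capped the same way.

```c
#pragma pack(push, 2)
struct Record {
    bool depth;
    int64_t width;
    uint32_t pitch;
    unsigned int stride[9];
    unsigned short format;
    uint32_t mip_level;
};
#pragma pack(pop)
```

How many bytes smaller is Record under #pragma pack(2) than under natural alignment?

8

natural layout:
  depth at 0 (size 1, align 1) → ends 1
  pad 7 to align 8 for width
  width at 8 (size 8, align 8) → ends 16
  pitch at 16 (size 4, align 4) → ends 20
  stride at 20 (size 36, align 4) → ends 56
  format at 56 (size 2, align 2) → ends 58
  pad 2 to align 4 for mip_level
  mip_level at 60 (size 4, align 4) → ends 64
  total 64 bytes, alignment 8
packed(2) layout:
  depth at 0 (size 1, align 1) → ends 1
  pad 1 to align 2 for width
  width at 2 (size 8, align 2) → ends 10
  pitch at 10 (size 4, align 2) → ends 14
  stride at 14 (size 36, align 2) → ends 50
  format at 50 (size 2, align 2) → ends 52
  mip_level at 52 (size 4, align 2) → ends 56
  total 56 bytes, alignment 2
64 − 56 = 8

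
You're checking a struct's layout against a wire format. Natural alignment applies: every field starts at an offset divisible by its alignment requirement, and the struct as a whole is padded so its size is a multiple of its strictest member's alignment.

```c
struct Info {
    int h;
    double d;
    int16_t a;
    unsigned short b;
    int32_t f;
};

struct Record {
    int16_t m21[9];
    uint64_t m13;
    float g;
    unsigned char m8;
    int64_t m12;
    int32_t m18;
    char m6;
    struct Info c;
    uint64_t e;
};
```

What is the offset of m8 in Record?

Info: @0: h [4B, align 4] → 4; +4 pad (align 8); @8: d [8B, align 8] → 16; @16: a [2B, align 2] → 18; @18: b [2B, align 2] → 20; @20: f [4B, align 4] → 24; size 24, align 8
@0: m21 [18B, align 2] → 18
+6 pad (align 8)
@24: m13 [8B, align 8] → 32
@32: g [4B, align 4] → 36
@36: m8 [1B, align 1] → 37

36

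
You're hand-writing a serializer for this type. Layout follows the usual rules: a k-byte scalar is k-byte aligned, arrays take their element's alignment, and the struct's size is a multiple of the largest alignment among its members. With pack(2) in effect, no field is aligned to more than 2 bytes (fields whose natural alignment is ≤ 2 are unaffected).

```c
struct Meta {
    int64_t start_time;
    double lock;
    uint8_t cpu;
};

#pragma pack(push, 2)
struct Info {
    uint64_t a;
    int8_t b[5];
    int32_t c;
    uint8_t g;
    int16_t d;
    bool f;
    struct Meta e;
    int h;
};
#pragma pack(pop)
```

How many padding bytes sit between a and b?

Meta: 0..8  start_time  (8B, 8-aligned); 8..16  lock  (8B, 8-aligned); 16..17  cpu  (1B, 1-aligned); 17..24  -- tail padding (7B); sizeof = 24, alignof = 8
0..8  a  (8B, 2-aligned)
8..13  b  (5B, 1-aligned)

0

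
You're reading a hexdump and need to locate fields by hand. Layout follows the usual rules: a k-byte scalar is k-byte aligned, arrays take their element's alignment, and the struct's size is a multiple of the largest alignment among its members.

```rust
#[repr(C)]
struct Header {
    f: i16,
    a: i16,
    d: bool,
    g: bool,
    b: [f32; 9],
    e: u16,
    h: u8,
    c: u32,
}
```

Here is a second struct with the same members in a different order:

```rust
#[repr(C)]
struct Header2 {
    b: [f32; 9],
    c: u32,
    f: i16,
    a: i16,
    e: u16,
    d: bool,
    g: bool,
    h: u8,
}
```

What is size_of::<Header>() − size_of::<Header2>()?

0

f at 0 (size 2, align 2) → ends 2
a at 2 (size 2, align 2) → ends 4
d at 4 (size 1, align 1) → ends 5
g at 5 (size 1, align 1) → ends 6
pad 2 to align 4 for b
b at 8 (size 36, align 4) → ends 44
e at 44 (size 2, align 2) → ends 46
h at 46 (size 1, align 1) → ends 47
pad 1 to align 4 for c
c at 48 (size 4, align 4) → ends 52
total 52 bytes, alignment 4
— Header2 —
b at 0 (size 36, align 4) → ends 36
c at 36 (size 4, align 4) → ends 40
f at 40 (size 2, align 2) → ends 42
a at 42 (size 2, align 2) → ends 44
e at 44 (size 2, align 2) → ends 46
d at 46 (size 1, align 1) → ends 47
g at 47 (size 1, align 1) → ends 48
h at 48 (size 1, align 1) → ends 49
tail pad 3 to reach multiple of 4
total 52 bytes, alignment 4
52 − 52 = 0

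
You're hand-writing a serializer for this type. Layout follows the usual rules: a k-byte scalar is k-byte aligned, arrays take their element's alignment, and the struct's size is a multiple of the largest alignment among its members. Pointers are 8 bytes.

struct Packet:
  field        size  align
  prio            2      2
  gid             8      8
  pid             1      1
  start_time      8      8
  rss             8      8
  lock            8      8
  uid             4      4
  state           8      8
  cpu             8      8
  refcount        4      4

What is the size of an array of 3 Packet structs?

prio at 0 (size 2, align 2) → ends 2
pad 6 to align 8 for gid
gid at 8 (size 8, align 8) → ends 16
pid at 16 (size 1, align 1) → ends 17
pad 7 to align 8 for start_time
start_time at 24 (size 8, align 8) → ends 32
rss at 32 (size 8, align 8) → ends 40
lock at 40 (size 8, align 8) → ends 48
uid at 48 (size 4, align 4) → ends 52
pad 4 to align 8 for state
state at 56 (size 8, align 8) → ends 64
cpu at 64 (size 8, align 8) → ends 72
refcount at 72 (size 4, align 4) → ends 76
tail pad 4 to reach multiple of 8
total 80 bytes, alignment 8
array of 3: 3 × 80 = 240

240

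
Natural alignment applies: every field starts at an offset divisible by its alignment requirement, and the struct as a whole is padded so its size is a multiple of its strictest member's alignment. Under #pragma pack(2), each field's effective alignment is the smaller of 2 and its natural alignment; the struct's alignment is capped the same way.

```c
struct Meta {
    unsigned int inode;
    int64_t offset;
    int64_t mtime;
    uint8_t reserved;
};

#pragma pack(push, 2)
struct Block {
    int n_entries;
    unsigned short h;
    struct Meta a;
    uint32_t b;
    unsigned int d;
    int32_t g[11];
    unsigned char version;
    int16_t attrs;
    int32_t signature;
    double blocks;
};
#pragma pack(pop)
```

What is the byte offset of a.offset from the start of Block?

Meta: @0: inode [4B, align 4] → 4; +4 pad (align 8); @8: offset [8B, align 8] → 16; @16: mtime [8B, align 8] → 24; @24: reserved [1B, align 1] → 25; +7 tail pad (align 8); size 32, align 8
@0: n_entries [4B, align 2] → 4
@4: h [2B, align 2] → 6
@6: a [32B, align 2] → 38
within Meta: offset at 8
6 + 8 = 14

14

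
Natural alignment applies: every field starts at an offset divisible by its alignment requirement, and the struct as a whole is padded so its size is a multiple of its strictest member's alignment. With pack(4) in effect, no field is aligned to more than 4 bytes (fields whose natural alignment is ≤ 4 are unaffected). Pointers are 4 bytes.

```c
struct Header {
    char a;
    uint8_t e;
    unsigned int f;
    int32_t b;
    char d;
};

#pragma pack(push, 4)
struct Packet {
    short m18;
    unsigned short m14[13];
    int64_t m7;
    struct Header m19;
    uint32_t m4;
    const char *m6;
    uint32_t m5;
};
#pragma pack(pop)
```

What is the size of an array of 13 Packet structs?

832

Header: a at 0 (size 1, align 1) → ends 1; e at 1 (size 1, align 1) → ends 2; pad 2 to align 4 for f; f at 4 (size 4, align 4) → ends 8; b at 8 (size 4, align 4) → ends 12; d at 12 (size 1, align 1) → ends 13; tail pad 3 to reach multiple of 4; total 16 bytes, alignment 4
m18 at 0 (size 2, align 2) → ends 2
m14 at 2 (size 26, align 2) → ends 28
m7 at 28 (size 8, align 4) → ends 36
m19 at 36 (size 16, align 4) → ends 52
m4 at 52 (size 4, align 4) → ends 56
m6 at 56 (size 4, align 4) → ends 60
m5 at 60 (size 4, align 4) → ends 64
total 64 bytes, alignment 4
array of 13: 13 × 64 = 832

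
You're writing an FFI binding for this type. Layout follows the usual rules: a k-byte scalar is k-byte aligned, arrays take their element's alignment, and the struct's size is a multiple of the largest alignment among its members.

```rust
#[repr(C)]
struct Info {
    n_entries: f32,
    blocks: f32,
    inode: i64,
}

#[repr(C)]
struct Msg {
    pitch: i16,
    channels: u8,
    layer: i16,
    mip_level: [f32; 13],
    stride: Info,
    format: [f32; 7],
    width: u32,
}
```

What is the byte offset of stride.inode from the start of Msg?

Info: @0: n_entries [4B, align 4] → 4; @4: blocks [4B, align 4] → 8; @8: inode [8B, align 8] → 16; size 16, align 8
@0: pitch [2B, align 2] → 2
@2: channels [1B, align 1] → 3
+1 pad (align 2)
@4: layer [2B, align 2] → 6
+2 pad (align 4)
@8: mip_level [52B, align 4] → 60
+4 pad (align 8)
@64: stride [16B, align 8] → 80
within Info: inode at 8
64 + 8 = 72

72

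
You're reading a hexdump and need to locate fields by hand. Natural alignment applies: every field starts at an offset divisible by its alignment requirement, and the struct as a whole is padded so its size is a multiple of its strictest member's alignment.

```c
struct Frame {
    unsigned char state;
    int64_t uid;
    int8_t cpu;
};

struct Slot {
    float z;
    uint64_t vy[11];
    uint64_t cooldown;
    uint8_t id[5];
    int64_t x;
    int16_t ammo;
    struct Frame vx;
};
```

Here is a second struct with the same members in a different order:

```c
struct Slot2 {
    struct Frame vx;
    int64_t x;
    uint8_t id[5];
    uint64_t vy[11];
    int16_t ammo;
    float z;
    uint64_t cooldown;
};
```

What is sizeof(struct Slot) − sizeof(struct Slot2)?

Frame: @0: state [1B, align 1] → 1; +7 pad (align 8); @8: uid [8B, align 8] → 16; @16: cpu [1B, align 1] → 17; +7 tail pad (align 8); size 24, align 8
@0: z [4B, align 4] → 4
+4 pad (align 8)
@8: vy [88B, align 8] → 96
@96: cooldown [8B, align 8] → 104
@104: id [5B, align 1] → 109
+3 pad (align 8)
@112: x [8B, align 8] → 120
@120: ammo [2B, align 2] → 122
+6 pad (align 8)
@128: vx [24B, align 8] → 152
size 152, align 8
— Slot2 —
@0: vx [24B, align 8] → 24
@24: x [8B, align 8] → 32
@32: id [5B, align 1] → 37
+3 pad (align 8)
@40: vy [88B, align 8] → 128
@128: ammo [2B, align 2] → 130
+2 pad (align 4)
@132: z [4B, align 4] → 136
@136: cooldown [8B, align 8] → 144
size 144, align 8
152 − 144 = 8

8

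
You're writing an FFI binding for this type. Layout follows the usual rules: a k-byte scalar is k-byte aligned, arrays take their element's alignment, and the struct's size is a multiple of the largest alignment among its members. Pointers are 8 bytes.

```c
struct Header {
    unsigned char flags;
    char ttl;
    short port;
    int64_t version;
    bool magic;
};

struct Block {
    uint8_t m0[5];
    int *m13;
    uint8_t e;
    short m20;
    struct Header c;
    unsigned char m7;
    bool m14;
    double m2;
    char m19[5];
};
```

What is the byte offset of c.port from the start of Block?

26

Header: 0..1  flags  (1B, 1-aligned); 1..2  ttl  (1B, 1-aligned); 2..4  port  (2B, 2-aligned); 4..8  -- padding (4B); 8..16  version  (8B, 8-aligned); 16..17  magic  (1B, 1-aligned); 17..24  -- tail padding (7B); sizeof = 24, alignof = 8
0..5  m0  (5B, 1-aligned)
5..8  -- padding (3B)
8..16  m13  (8B, 8-aligned)
16..17  e  (1B, 1-aligned)
17..18  -- padding (1B)
18..20  m20  (2B, 2-aligned)
20..24  -- padding (4B)
24..48  c  (24B, 8-aligned)
within Header: port at 2
24 + 2 = 26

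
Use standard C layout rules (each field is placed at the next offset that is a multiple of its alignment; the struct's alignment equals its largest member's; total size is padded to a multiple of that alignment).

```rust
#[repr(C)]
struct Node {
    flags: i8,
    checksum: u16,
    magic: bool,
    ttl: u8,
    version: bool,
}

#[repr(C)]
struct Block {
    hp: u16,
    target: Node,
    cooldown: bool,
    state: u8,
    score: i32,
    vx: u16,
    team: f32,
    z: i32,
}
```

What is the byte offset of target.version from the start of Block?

8

Node: flags at 0 (size 1, align 1) → ends 1; pad 1 to align 2 for checksum; checksum at 2 (size 2, align 2) → ends 4; magic at 4 (size 1, align 1) → ends 5; ttl at 5 (size 1, align 1) → ends 6; version at 6 (size 1, align 1) → ends 7; tail pad 1 to reach multiple of 2; total 8 bytes, alignment 2
hp at 0 (size 2, align 2) → ends 2
target at 2 (size 8, align 2) → ends 10
within Node: version at 6
2 + 6 = 8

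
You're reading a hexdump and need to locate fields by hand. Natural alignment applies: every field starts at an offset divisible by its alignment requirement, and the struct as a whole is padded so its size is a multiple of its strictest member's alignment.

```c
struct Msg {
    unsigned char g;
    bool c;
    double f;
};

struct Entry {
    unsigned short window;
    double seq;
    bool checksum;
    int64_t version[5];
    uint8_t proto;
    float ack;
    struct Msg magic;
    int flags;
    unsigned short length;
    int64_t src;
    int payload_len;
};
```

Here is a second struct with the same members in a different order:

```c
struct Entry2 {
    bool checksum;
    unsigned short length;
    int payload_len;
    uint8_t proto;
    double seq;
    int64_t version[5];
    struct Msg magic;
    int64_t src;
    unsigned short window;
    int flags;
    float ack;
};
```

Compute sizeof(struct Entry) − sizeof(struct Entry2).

8

Msg: 0..1  g  (1B, 1-aligned); 1..2  c  (1B, 1-aligned); 2..8  -- padding (6B); 8..16  f  (8B, 8-aligned); sizeof = 16, alignof = 8
0..2  window  (2B, 2-aligned)
2..8  -- padding (6B)
8..16  seq  (8B, 8-aligned)
16..17  checksum  (1B, 1-aligned)
17..24  -- padding (7B)
24..64  version  (40B, 8-aligned)
64..65  proto  (1B, 1-aligned)
65..68  -- padding (3B)
68..72  ack  (4B, 4-aligned)
72..88  magic  (16B, 8-aligned)
88..92  flags  (4B, 4-aligned)
92..94  length  (2B, 2-aligned)
94..96  -- padding (2B)
96..104  src  (8B, 8-aligned)
104..108  payload_len  (4B, 4-aligned)
108..112  -- tail padding (4B)
sizeof = 112, alignof = 8
— Entry2 —
0..1  checksum  (1B, 1-aligned)
1..2  -- padding (1B)
2..4  length  (2B, 2-aligned)
4..8  payload_len  (4B, 4-aligned)
8..9  proto  (1B, 1-aligned)
9..16  -- padding (7B)
16..24  seq  (8B, 8-aligned)
24..64  version  (40B, 8-aligned)
64..80  magic  (16B, 8-aligned)
80..88  src  (8B, 8-aligned)
88..90  window  (2B, 2-aligned)
90..92  -- padding (2B)
92..96  flags  (4B, 4-aligned)
96..100  ack  (4B, 4-aligned)
100..104  -- tail padding (4B)
sizeof = 104, alignof = 8
112 − 104 = 8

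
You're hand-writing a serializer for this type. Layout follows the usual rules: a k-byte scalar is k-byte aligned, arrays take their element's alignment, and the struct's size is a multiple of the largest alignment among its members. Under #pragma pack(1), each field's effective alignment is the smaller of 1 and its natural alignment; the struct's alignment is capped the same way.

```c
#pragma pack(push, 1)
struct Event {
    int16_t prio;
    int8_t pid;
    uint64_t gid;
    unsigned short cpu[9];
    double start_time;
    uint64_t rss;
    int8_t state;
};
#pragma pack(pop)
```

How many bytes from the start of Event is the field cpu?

11

@0: prio [2B, align 1] → 2
@2: pid [1B, align 1] → 3
@3: gid [8B, align 1] → 11
@11: cpu [18B, align 1] → 29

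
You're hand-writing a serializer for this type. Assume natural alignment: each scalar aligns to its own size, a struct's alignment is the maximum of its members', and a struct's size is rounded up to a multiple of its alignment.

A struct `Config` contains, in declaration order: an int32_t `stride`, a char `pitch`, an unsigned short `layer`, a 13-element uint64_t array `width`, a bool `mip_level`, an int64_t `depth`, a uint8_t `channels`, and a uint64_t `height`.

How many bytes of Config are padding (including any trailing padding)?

@0: stride [4B, align 4] → 4
@4: pitch [1B, align 1] → 5
+1 pad (align 2)
@6: layer [2B, align 2] → 8
@8: width [104B, align 8] → 112
@112: mip_level [1B, align 1] → 113
+7 pad (align 8)
@120: depth [8B, align 8] → 128
@128: channels [1B, align 1] → 129
+7 pad (align 8)
@136: height [8B, align 8] → 144
size 144, align 8
data bytes 129, size 144 → padding 15

15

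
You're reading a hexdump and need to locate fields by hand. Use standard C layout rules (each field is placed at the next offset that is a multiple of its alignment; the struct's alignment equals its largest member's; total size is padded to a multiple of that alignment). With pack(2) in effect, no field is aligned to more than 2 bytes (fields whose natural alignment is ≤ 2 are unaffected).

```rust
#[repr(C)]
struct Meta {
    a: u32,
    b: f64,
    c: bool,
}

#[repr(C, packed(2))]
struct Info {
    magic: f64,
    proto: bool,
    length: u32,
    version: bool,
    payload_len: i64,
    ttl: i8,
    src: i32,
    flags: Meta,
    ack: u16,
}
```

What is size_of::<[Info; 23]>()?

1288

Meta: @0: a [4B, align 4] → 4; +4 pad (align 8); @8: b [8B, align 8] → 16; @16: c [1B, align 1] → 17; +7 tail pad (align 8); size 24, align 8
@0: magic [8B, align 2] → 8
@8: proto [1B, align 1] → 9
+1 pad (align 2)
@10: length [4B, align 2] → 14
@14: version [1B, align 1] → 15
+1 pad (align 2)
@16: payload_len [8B, align 2] → 24
@24: ttl [1B, align 1] → 25
+1 pad (align 2)
@26: src [4B, align 2] → 30
@30: flags [24B, align 2] → 54
@54: ack [2B, align 2] → 56
size 56, align 2
array of 23: 23 × 56 = 1288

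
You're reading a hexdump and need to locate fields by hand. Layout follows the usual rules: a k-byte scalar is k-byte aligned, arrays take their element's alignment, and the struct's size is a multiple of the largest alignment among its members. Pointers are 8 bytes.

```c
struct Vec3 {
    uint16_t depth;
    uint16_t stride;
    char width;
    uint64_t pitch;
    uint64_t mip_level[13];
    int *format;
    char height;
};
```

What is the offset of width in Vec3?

0..2  depth  (2B, 2-aligned)
2..4  stride  (2B, 2-aligned)
4..5  width  (1B, 1-aligned)

4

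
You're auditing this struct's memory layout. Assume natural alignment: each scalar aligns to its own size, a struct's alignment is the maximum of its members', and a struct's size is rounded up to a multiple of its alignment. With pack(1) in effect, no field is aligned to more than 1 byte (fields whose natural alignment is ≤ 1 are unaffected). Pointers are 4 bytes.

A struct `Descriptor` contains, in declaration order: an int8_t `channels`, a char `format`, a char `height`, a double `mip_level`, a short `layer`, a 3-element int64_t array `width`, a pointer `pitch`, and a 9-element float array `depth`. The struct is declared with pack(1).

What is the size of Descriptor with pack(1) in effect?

channels at 0 (size 1, align 1) → ends 1
format at 1 (size 1, align 1) → ends 2
height at 2 (size 1, align 1) → ends 3
mip_level at 3 (size 8, align 1) → ends 11
layer at 11 (size 2, align 1) → ends 13
width at 13 (size 24, align 1) → ends 37
pitch at 37 (size 4, align 1) → ends 41
depth at 41 (size 36, align 1) → ends 77
total 77 bytes, alignment 1

77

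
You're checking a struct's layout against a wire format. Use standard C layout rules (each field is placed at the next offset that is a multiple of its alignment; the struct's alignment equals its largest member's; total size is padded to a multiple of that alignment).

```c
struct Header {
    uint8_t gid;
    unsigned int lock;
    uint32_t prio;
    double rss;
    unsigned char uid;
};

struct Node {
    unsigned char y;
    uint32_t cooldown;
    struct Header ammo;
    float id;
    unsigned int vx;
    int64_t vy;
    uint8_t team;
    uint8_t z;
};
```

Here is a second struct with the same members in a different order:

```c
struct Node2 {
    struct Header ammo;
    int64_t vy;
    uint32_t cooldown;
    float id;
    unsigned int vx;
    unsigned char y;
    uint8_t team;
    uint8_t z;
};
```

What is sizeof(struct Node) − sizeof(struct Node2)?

8

Header: gid at 0 (size 1, align 1) → ends 1; pad 3 to align 4 for lock; lock at 4 (size 4, align 4) → ends 8; prio at 8 (size 4, align 4) → ends 12; pad 4 to align 8 for rss; rss at 16 (size 8, align 8) → ends 24; uid at 24 (size 1, align 1) → ends 25; tail pad 7 to reach multiple of 8; total 32 bytes, alignment 8
y at 0 (size 1, align 1) → ends 1
pad 3 to align 4 for cooldown
cooldown at 4 (size 4, align 4) → ends 8
ammo at 8 (size 32, align 8) → ends 40
id at 40 (size 4, align 4) → ends 44
vx at 44 (size 4, align 4) → ends 48
vy at 48 (size 8, align 8) → ends 56
team at 56 (size 1, align 1) → ends 57
z at 57 (size 1, align 1) → ends 58
tail pad 6 to reach multiple of 8
total 64 bytes, alignment 8
— Node2 —
ammo at 0 (size 32, align 8) → ends 32
vy at 32 (size 8, align 8) → ends 40
cooldown at 40 (size 4, align 4) → ends 44
id at 44 (size 4, align 4) → ends 48
vx at 48 (size 4, align 4) → ends 52
y at 52 (size 1, align 1) → ends 53
team at 53 (size 1, align 1) → ends 54
z at 54 (size 1, align 1) → ends 55
tail pad 1 to reach multiple of 8
total 56 bytes, alignment 8
64 − 56 = 8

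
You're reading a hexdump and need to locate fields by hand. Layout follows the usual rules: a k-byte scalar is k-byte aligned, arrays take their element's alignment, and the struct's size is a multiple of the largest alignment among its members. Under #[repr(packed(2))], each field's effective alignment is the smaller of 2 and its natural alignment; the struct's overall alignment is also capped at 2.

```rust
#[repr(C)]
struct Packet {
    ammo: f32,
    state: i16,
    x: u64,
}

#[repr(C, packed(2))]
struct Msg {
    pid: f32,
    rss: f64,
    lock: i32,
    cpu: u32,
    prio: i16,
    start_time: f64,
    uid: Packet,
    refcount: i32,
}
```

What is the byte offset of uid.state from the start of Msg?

Packet: ammo at 0 (size 4, align 4) → ends 4; state at 4 (size 2, align 2) → ends 6; pad 2 to align 8 for x; x at 8 (size 8, align 8) → ends 16; total 16 bytes, alignment 8
pid at 0 (size 4, align 2) → ends 4
rss at 4 (size 8, align 2) → ends 12
lock at 12 (size 4, align 2) → ends 16
cpu at 16 (size 4, align 2) → ends 20
prio at 20 (size 2, align 2) → ends 22
start_time at 22 (size 8, align 2) → ends 30
uid at 30 (size 16, align 2) → ends 46
within Packet: state at 4
30 + 4 = 34

34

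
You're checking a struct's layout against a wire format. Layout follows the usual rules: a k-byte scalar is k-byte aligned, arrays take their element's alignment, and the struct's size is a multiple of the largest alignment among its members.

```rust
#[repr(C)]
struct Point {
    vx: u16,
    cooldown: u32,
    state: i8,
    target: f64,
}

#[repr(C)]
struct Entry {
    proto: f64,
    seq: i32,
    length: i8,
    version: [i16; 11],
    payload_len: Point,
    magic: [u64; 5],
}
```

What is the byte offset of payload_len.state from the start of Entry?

Point: @0: vx [2B, align 2] → 2; +2 pad (align 4); @4: cooldown [4B, align 4] → 8; @8: state [1B, align 1] → 9; +7 pad (align 8); @16: target [8B, align 8] → 24; size 24, align 8
@0: proto [8B, align 8] → 8
@8: seq [4B, align 4] → 12
@12: length [1B, align 1] → 13
+1 pad (align 2)
@14: version [22B, align 2] → 36
+4 pad (align 8)
@40: payload_len [24B, align 8] → 64
within Point: state at 8
40 + 8 = 48

48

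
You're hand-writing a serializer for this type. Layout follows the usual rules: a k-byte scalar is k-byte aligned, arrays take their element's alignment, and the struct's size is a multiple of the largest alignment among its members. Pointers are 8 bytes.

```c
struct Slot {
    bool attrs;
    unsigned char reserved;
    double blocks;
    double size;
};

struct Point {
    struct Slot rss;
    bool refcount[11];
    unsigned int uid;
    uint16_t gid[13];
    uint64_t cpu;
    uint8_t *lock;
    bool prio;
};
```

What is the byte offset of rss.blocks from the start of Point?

Slot: attrs at 0 (size 1, align 1) → ends 1; reserved at 1 (size 1, align 1) → ends 2; pad 6 to align 8 for blocks; blocks at 8 (size 8, align 8) → ends 16; size at 16 (size 8, align 8) → ends 24; total 24 bytes, alignment 8
rss at 0 (size 24, align 8) → ends 24
within Slot: blocks at 8
0 + 8 = 8

8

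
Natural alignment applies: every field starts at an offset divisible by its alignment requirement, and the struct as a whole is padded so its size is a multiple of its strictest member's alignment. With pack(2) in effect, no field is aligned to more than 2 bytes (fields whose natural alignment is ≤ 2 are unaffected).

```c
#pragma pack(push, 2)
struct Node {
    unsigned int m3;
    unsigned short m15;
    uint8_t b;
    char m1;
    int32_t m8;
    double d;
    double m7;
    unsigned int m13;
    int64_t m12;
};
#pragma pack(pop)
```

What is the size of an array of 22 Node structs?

880

@0: m3 [4B, align 2] → 4
@4: m15 [2B, align 2] → 6
@6: b [1B, align 1] → 7
@7: m1 [1B, align 1] → 8
@8: m8 [4B, align 2] → 12
@12: d [8B, align 2] → 20
@20: m7 [8B, align 2] → 28
@28: m13 [4B, align 2] → 32
@32: m12 [8B, align 2] → 40
size 40, align 2
array of 22: 22 × 40 = 880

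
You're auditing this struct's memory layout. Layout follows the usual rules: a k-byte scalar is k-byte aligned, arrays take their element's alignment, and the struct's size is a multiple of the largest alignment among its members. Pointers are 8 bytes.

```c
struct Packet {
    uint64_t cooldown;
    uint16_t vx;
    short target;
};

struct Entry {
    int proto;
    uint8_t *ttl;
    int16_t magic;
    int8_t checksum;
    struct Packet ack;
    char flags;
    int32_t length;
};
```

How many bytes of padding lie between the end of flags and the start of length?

3

Packet: cooldown at 0 (size 8, align 8) → ends 8; vx at 8 (size 2, align 2) → ends 10; target at 10 (size 2, align 2) → ends 12; tail pad 4 to reach multiple of 8; total 16 bytes, alignment 8
proto at 0 (size 4, align 4) → ends 4
pad 4 to align 8 for ttl
ttl at 8 (size 8, align 8) → ends 16
magic at 16 (size 2, align 2) → ends 18
checksum at 18 (size 1, align 1) → ends 19
pad 5 to align 8 for ack
ack at 24 (size 16, align 8) → ends 40
flags at 40 (size 1, align 1) → ends 41
pad 3 to align 4 for length
length at 44 (size 4, align 4) → ends 48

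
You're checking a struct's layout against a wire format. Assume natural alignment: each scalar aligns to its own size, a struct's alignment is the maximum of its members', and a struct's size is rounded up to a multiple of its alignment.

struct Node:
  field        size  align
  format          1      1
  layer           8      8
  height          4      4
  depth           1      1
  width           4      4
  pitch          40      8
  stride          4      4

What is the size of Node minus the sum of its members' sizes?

18

format at 0 (size 1, align 1) → ends 1
pad 7 to align 8 for layer
layer at 8 (size 8, align 8) → ends 16
height at 16 (size 4, align 4) → ends 20
depth at 20 (size 1, align 1) → ends 21
pad 3 to align 4 for width
width at 24 (size 4, align 4) → ends 28
pad 4 to align 8 for pitch
pitch at 32 (size 40, align 8) → ends 72
stride at 72 (size 4, align 4) → ends 76
tail pad 4 to reach multiple of 8
total 80 bytes, alignment 8
data bytes 62, size 80 → padding 18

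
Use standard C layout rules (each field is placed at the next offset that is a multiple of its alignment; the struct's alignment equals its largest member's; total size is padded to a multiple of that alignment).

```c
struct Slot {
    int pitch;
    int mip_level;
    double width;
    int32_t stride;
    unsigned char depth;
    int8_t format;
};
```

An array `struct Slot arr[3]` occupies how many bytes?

72

0..4  pitch  (4B, 4-aligned)
4..8  mip_level  (4B, 4-aligned)
8..16  width  (8B, 8-aligned)
16..20  stride  (4B, 4-aligned)
20..21  depth  (1B, 1-aligned)
21..22  format  (1B, 1-aligned)
22..24  -- tail padding (2B)
sizeof = 24, alignof = 8
array of 3: 3 × 24 = 72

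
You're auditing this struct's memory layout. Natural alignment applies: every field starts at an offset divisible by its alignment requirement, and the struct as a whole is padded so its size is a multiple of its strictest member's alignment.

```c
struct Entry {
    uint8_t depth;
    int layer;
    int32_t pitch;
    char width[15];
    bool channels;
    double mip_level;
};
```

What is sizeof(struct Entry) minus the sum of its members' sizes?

7

depth at 0 (size 1, align 1) → ends 1
pad 3 to align 4 for layer
layer at 4 (size 4, align 4) → ends 8
pitch at 8 (size 4, align 4) → ends 12
width at 12 (size 15, align 1) → ends 27
channels at 27 (size 1, align 1) → ends 28
pad 4 to align 8 for mip_level
mip_level at 32 (size 8, align 8) → ends 40
total 40 bytes, alignment 8
data bytes 33, size 40 → padding 7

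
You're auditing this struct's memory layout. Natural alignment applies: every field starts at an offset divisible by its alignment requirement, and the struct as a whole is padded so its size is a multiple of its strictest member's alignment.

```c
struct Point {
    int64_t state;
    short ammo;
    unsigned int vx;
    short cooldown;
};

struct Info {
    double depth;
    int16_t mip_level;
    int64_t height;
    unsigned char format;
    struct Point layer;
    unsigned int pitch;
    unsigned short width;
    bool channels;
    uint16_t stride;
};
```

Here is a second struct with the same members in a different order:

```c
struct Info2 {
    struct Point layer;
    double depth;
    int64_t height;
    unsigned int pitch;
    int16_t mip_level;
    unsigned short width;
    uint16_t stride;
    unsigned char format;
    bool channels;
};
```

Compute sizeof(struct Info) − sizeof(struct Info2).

Point: state at 0 (size 8, align 8) → ends 8; ammo at 8 (size 2, align 2) → ends 10; pad 2 to align 4 for vx; vx at 12 (size 4, align 4) → ends 16; cooldown at 16 (size 2, align 2) → ends 18; tail pad 6 to reach multiple of 8; total 24 bytes, alignment 8
depth at 0 (size 8, align 8) → ends 8
mip_level at 8 (size 2, align 2) → ends 10
pad 6 to align 8 for height
height at 16 (size 8, align 8) → ends 24
format at 24 (size 1, align 1) → ends 25
pad 7 to align 8 for layer
layer at 32 (size 24, align 8) → ends 56
pitch at 56 (size 4, align 4) → ends 60
width at 60 (size 2, align 2) → ends 62
channels at 62 (size 1, align 1) → ends 63
pad 1 to align 2 for stride
stride at 64 (size 2, align 2) → ends 66
tail pad 6 to reach multiple of 8
total 72 bytes, alignment 8
— Info2 —
layer at 0 (size 24, align 8) → ends 24
depth at 24 (size 8, align 8) → ends 32
height at 32 (size 8, align 8) → ends 40
pitch at 40 (size 4, align 4) → ends 44
mip_level at 44 (size 2, align 2) → ends 46
width at 46 (size 2, align 2) → ends 48
stride at 48 (size 2, align 2) → ends 50
format at 50 (size 1, align 1) → ends 51
channels at 51 (size 1, align 1) → ends 52
tail pad 4 to reach multiple of 8
total 56 bytes, alignment 8
72 − 56 = 16

16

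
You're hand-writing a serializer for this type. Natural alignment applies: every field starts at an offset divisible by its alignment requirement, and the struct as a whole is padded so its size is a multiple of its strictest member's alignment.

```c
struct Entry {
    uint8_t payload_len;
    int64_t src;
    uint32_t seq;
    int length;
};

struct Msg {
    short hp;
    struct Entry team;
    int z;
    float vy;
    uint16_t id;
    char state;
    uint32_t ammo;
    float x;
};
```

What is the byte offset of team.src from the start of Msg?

16

Entry: @0: payload_len [1B, align 1] → 1; +7 pad (align 8); @8: src [8B, align 8] → 16; @16: seq [4B, align 4] → 20; @20: length [4B, align 4] → 24; size 24, align 8
@0: hp [2B, align 2] → 2
+6 pad (align 8)
@8: team [24B, align 8] → 32
within Entry: src at 8
8 + 8 = 16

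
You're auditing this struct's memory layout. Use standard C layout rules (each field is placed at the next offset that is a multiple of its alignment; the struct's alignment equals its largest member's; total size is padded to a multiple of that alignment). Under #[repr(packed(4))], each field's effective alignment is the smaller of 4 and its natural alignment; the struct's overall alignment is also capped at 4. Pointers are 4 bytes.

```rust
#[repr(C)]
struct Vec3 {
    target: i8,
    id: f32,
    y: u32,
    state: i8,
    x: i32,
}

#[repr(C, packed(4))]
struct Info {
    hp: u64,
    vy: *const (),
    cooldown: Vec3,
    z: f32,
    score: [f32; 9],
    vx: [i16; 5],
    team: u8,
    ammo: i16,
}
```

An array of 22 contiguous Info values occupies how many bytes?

Vec3: target at 0 (size 1, align 1) → ends 1; pad 3 to align 4 for id; id at 4 (size 4, align 4) → ends 8; y at 8 (size 4, align 4) → ends 12; state at 12 (size 1, align 1) → ends 13; pad 3 to align 4 for x; x at 16 (size 4, align 4) → ends 20; total 20 bytes, alignment 4
hp at 0 (size 8, align 4) → ends 8
vy at 8 (size 4, align 4) → ends 12
cooldown at 12 (size 20, align 4) → ends 32
z at 32 (size 4, align 4) → ends 36
score at 36 (size 36, align 4) → ends 72
vx at 72 (size 10, align 2) → ends 82
team at 82 (size 1, align 1) → ends 83
pad 1 to align 2 for ammo
ammo at 84 (size 2, align 2) → ends 86
tail pad 2 to reach multiple of 4
total 88 bytes, alignment 4
array of 22: 22 × 88 = 1936

1936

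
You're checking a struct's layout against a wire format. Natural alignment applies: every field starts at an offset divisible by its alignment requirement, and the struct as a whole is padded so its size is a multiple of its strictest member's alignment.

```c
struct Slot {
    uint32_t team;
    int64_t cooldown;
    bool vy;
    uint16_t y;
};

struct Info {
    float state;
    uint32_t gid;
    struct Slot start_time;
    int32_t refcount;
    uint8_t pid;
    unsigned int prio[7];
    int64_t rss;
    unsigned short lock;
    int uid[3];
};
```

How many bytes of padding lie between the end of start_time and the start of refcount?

0

Slot: team at 0 (size 4, align 4) → ends 4; pad 4 to align 8 for cooldown; cooldown at 8 (size 8, align 8) → ends 16; vy at 16 (size 1, align 1) → ends 17; pad 1 to align 2 for y; y at 18 (size 2, align 2) → ends 20; tail pad 4 to reach multiple of 8; total 24 bytes, alignment 8
state at 0 (size 4, align 4) → ends 4
gid at 4 (size 4, align 4) → ends 8
start_time at 8 (size 24, align 8) → ends 32
refcount at 32 (size 4, align 4) → ends 36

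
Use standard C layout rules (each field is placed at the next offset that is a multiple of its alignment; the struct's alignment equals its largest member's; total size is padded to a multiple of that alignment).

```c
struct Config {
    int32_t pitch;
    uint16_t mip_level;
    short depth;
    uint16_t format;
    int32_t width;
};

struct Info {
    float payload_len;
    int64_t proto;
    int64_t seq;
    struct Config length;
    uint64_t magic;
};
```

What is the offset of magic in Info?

40

Config: 0..4  pitch  (4B, 4-aligned); 4..6  mip_level  (2B, 2-aligned); 6..8  depth  (2B, 2-aligned); 8..10  format  (2B, 2-aligned); 10..12  -- padding (2B); 12..16  width  (4B, 4-aligned); sizeof = 16, alignof = 4
0..4  payload_len  (4B, 4-aligned)
4..8  -- padding (4B)
8..16  proto  (8B, 8-aligned)
16..24  seq  (8B, 8-aligned)
24..40  length  (16B, 4-aligned)
40..48  magic  (8B, 8-aligned)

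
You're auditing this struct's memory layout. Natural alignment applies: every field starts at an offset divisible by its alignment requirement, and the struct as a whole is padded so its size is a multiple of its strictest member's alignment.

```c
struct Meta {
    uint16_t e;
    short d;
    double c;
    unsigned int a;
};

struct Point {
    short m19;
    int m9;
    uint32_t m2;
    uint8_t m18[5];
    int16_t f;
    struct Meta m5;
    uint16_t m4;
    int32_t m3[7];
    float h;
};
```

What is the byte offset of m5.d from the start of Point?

Meta: 0..2  e  (2B, 2-aligned); 2..4  d  (2B, 2-aligned); 4..8  -- padding (4B); 8..16  c  (8B, 8-aligned); 16..20  a  (4B, 4-aligned); 20..24  -- tail padding (4B); sizeof = 24, alignof = 8
0..2  m19  (2B, 2-aligned)
2..4  -- padding (2B)
4..8  m9  (4B, 4-aligned)
8..12  m2  (4B, 4-aligned)
12..17  m18  (5B, 1-aligned)
17..18  -- padding (1B)
18..20  f  (2B, 2-aligned)
20..24  -- padding (4B)
24..48  m5  (24B, 8-aligned)
within Meta: d at 2
24 + 2 = 26

26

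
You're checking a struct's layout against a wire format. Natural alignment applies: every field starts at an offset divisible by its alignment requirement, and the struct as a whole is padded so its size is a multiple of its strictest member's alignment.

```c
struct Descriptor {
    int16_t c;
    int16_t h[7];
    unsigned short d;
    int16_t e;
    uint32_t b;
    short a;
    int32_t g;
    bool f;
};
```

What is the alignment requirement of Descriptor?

member alignments: c=2, h=2, d=2, e=2, b=4, a=2, g=4, f=1
max = 4

4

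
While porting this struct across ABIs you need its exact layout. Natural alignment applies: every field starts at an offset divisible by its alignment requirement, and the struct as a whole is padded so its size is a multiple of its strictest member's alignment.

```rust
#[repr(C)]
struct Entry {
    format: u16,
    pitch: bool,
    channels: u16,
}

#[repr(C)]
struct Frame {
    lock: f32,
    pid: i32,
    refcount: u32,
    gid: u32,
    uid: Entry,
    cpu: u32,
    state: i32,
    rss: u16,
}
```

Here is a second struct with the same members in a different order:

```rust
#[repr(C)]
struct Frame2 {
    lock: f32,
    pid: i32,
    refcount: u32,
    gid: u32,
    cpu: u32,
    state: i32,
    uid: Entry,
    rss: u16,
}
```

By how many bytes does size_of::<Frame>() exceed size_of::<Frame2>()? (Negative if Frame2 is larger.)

4

Entry: @0: format [2B, align 2] → 2; @2: pitch [1B, align 1] → 3; +1 pad (align 2); @4: channels [2B, align 2] → 6; size 6, align 2
@0: lock [4B, align 4] → 4
@4: pid [4B, align 4] → 8
@8: refcount [4B, align 4] → 12
@12: gid [4B, align 4] → 16
@16: uid [6B, align 2] → 22
+2 pad (align 4)
@24: cpu [4B, align 4] → 28
@28: state [4B, align 4] → 32
@32: rss [2B, align 2] → 34
+2 tail pad (align 4)
size 36, align 4
— Frame2 —
@0: lock [4B, align 4] → 4
@4: pid [4B, align 4] → 8
@8: refcount [4B, align 4] → 12
@12: gid [4B, align 4] → 16
@16: cpu [4B, align 4] → 20
@20: state [4B, align 4] → 24
@24: uid [6B, align 2] → 30
@30: rss [2B, align 2] → 32
size 32, align 4
36 − 32 = 4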